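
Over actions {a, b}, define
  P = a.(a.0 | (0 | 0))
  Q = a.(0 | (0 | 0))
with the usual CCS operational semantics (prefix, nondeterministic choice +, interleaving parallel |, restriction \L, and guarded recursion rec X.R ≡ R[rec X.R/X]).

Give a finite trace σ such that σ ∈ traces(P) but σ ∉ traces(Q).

P's transition system — 3 states:
  u0 = a.(a.0 | (0 | 0)) :: =a=> u1
  u1 = a.0 | (0 | 0) :: =a=> u2
  u2 = 0 | (0 | 0) :: (no moves)
Q's transition system — 2 states:
  v0 = a.(0 | (0 | 0)) :: =a=> v1
  v1 = 0 | (0 | 0) :: (no moves)
Run σ = ⟨aa⟩ on P: start {u0}
  [1] a ⇒ {u1}
  [2] a ⇒ {u2}
  — P admits the full trace.
Run σ = ⟨aa⟩ on Q: start {v0}
  [1] a ⇒ {v1}
  [2] a ⇒ ∅ (Q stuck)

aa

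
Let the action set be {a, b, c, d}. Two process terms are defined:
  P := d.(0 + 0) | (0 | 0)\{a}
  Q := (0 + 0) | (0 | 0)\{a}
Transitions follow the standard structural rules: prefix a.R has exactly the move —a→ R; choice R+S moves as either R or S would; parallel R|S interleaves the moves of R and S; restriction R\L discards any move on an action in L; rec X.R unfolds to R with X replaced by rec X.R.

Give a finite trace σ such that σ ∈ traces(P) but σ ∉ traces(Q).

d

LTS(P): 2 reachable states
  u0 = d.(0 + 0) | (0 | 0)\{a} has moves ··d··> u1
  u1 = (0 + 0) | (0 | 0)\{a} has moves ·
LTS(Q): 1 reachable states
  v0 = (0 + 0) | (0 | 0)\{a} has moves ·
Executing d from P (initial set {u0}):
  [1] d ⇒ {u1}
  — P admits the full trace.
Executing d from Q (initial set {v0}):
  [1] d ⇒ no successor for Q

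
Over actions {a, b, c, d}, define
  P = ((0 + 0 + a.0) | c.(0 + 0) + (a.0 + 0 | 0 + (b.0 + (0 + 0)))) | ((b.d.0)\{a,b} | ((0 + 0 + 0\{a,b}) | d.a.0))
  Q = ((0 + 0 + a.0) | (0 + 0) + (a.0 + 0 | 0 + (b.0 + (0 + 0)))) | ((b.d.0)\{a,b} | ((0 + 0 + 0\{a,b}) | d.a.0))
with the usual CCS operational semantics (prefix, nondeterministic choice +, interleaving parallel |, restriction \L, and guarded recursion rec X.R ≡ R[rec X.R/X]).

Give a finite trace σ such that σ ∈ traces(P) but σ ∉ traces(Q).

LTS(P): 15 reachable states
  u0 = ((0 + 0 + a.0) | c.(0 + 0) + (a.0 + 0 | 0 + (b.0 + (0 + 0)))) | ((b.d.0)\{a,b} | ((0 + 0 + 0\{a,b}) | d.a.0)) ⊢ -a-> u1, -a-> u2, -b-> u1, -c-> u3, -d-> u4
  u1 = 0 | ((b.d.0)\{a,b} | ((0 + 0 + 0\{a,b}) | d.a.0)) ⊢ -d-> u5
  u2 = 0 | c.(0 + 0) | ((b.d.0)\{a,b} | ((0 + 0 + 0\{a,b}) | d.a.0)) ⊢ -c-> u6, -d-> u7
  u3 = (0 + 0 + a.0) | (0 + 0) | ((b.d.0)\{a,b} | ((0 + 0 + 0\{a,b}) | d.a.0)) ⊢ -a-> u6, -d-> u8
  u4 = ((0 + 0 + a.0) | c.(0 + 0) + (a.0 + 0 | 0 + (b.0 + (0 + 0)))) | ((b.d.0)\{a,b} | ((0 + 0 + 0\{a,b}) | a.0)) ⊢ -a-> u5, -a-> u7, -a-> u9, -b-> u5, -c-> u8
  u5 = 0 | ((b.d.0)\{a,b} | ((0 + 0 + 0\{a,b}) | a.0)) ⊢ -a-> u10
  u6 = 0 | (0 + 0) | ((b.d.0)\{a,b} | ((0 + 0 + 0\{a,b}) | d.a.0)) ⊢ -d-> u11
  u7 = 0 | c.(0 + 0) | ((b.d.0)\{a,b} | ((0 + 0 + 0\{a,b}) | a.0)) ⊢ -a-> u12, -c-> u11
  u8 = (0 + 0 + a.0) | (0 + 0) | ((b.d.0)\{a,b} | ((0 + 0 + 0\{a,b}) | a.0)) ⊢ -a-> u11, -a-> u13
  u9 = ((0 + 0 + a.0) | c.(0 + 0) + (a.0 + 0 | 0 + (b.0 + (0 + 0)))) | ((b.d.0)\{a,b} | ((0 + 0 + 0\{a,b}) | 0)) ⊢ -a-> u10, -a-> u12, -b-> u10, -c-> u13
  u10 = 0 | ((b.d.0)\{a,b} | ((0 + 0 + 0\{a,b}) | 0)) ⊢ (no moves)
  u11 = 0 | (0 + 0) | ((b.d.0)\{a,b} | ((0 + 0 + 0\{a,b}) | a.0)) ⊢ -a-> u14
  u12 = 0 | c.(0 + 0) | ((b.d.0)\{a,b} | ((0 + 0 + 0\{a,b}) | 0)) ⊢ -c-> u14
  u13 = (0 + 0 + a.0) | (0 + 0) | ((b.d.0)\{a,b} | ((0 + 0 + 0\{a,b}) | 0)) ⊢ -a-> u14
  u14 = 0 | (0 + 0) | ((b.d.0)\{a,b} | ((0 + 0 + 0\{a,b}) | 0)) ⊢ (no moves)
LTS(Q): 9 reachable states
  v0 = ((0 + 0 + a.0) | (0 + 0) + (a.0 + 0 | 0 + (b.0 + (0 + 0)))) | ((b.d.0)\{a,b} | ((0 + 0 + 0\{a,b}) | d.a.0)) ⊢ -a-> v1, -a-> v2, -b-> v1, -d-> v3
  v1 = 0 | ((b.d.0)\{a,b} | ((0 + 0 + 0\{a,b}) | d.a.0)) ⊢ -d-> v4
  v2 = 0 | (0 + 0) | ((b.d.0)\{a,b} | ((0 + 0 + 0\{a,b}) | d.a.0)) ⊢ -d-> v5
  v3 = ((0 + 0 + a.0) | (0 + 0) + (a.0 + 0 | 0 + (b.0 + (0 + 0)))) | ((b.d.0)\{a,b} | ((0 + 0 + 0\{a,b}) | a.0)) ⊢ -a-> v4, -a-> v5, -a-> v6, -b-> v4
  v4 = 0 | ((b.d.0)\{a,b} | ((0 + 0 + 0\{a,b}) | a.0)) ⊢ -a-> v7
  v5 = 0 | (0 + 0) | ((b.d.0)\{a,b} | ((0 + 0 + 0\{a,b}) | a.0)) ⊢ -a-> v8
  v6 = ((0 + 0 + a.0) | (0 + 0) + (a.0 + 0 | 0 + (b.0 + (0 + 0)))) | ((b.d.0)\{a,b} | ((0 + 0 + 0\{a,b}) | 0)) ⊢ -a-> v7, -a-> v8, -b-> v7
  v7 = 0 | ((b.d.0)\{a,b} | ((0 + 0 + 0\{a,b}) | 0)) ⊢ (no moves)
  v8 = 0 | (0 + 0) | ((b.d.0)\{a,b} | ((0 + 0 + 0\{a,b}) | 0)) ⊢ (no moves)
Trace ⟨c⟩ through P, begin at {u0}:
  after c @ step 1: {u3}
  — P admits the full trace.
Trace ⟨c⟩ through Q, begin at {v0}:
  after c @ step 1: no successor for Q

c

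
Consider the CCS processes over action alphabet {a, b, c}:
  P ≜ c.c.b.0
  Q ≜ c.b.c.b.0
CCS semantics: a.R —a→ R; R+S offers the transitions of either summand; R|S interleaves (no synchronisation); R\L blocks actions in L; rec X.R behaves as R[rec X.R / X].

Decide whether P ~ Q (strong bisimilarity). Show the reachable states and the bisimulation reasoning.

P's transition system — 4 states:
  p0 = c.c.b.0 ⊢ —c→ p1
  p1 = c.b.0 ⊢ —c→ p2
  p2 = b.0 ⊢ —b→ p3
  p3 = 0 ⊢ stopped
Q's transition system — 5 states:
  q0 = c.b.c.b.0 ⊢ —c→ q1
  q1 = b.c.b.0 ⊢ —b→ q2
  q2 = c.b.0 ⊢ —c→ q3
  q3 = b.0 ⊢ —b→ q4
  q4 = 0 ⊢ stopped
Partition-refinement fixed point:
  B0 = {p0}
  B1 = {p1, q2}
  B2 = {p2, q3}
  B3 = {p3, q4}
  B4 = {q0}
  B5 = {q1}
p0 ∈ B0, q0 ∈ B4 → different blocks

P ≁ Q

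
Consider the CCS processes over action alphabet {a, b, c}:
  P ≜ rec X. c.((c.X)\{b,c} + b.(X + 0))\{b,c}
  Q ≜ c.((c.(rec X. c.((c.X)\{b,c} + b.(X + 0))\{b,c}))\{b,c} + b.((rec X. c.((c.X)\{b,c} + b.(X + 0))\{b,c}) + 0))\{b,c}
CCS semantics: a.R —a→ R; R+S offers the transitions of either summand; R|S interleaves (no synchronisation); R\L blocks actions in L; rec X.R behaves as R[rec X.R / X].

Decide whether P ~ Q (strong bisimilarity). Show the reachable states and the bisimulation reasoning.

bisimilar

LTS(P): 2 reachable states
  u0 = rec X. c.((c.X)\{b,c} + b.(X + 0))\{b,c} :: --c--▸ u1
  u1 = ((c.(rec X. c.((c.X)\{b,c} + b.(X + 0))\{b,c}))\{b,c} + b.((rec X. c.((c.X)\{b,c} + b.(X + 0))\{b,c}) + 0))\{b,c} :: ·
LTS(Q): 2 reachable states
  v0 = c.((c.(rec X. c.((c.X)\{b,c} + b.(X + 0))\{b,c}))\{b,c} + b.((rec X. c.((c.X)\{b,c} + b.(X + 0))\{b,c}) + 0))\{b,c} :: --c--▸ v1
  v1 = ((c.(rec X. c.((c.X)\{b,c} + b.(X + 0))\{b,c}))\{b,c} + b.((rec X. c.((c.X)\{b,c} + b.(X + 0))\{b,c}) + 0))\{b,c} :: ·
Coarsest stable partition (strong bisimilarity classes):
  B0 = {u0, v0}
  B1 = {u1, v1}
u0 ∈ B0, v0 ∈ B0 → same block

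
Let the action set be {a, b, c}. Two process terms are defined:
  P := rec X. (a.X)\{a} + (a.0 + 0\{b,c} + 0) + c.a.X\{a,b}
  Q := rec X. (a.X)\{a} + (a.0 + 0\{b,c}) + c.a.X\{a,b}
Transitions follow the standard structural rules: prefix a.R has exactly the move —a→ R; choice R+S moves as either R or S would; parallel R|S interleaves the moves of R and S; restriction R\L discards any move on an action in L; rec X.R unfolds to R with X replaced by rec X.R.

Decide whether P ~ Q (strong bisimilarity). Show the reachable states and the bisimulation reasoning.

Reachable graph of P (5 states):
  p0 = rec X. (a.X)\{a} + (a.0 + 0\{b,c} + 0) + c.a.X\{a,b} ⊢ -a-> p1, -c-> p2
  p1 = 0 ⊢ ∅
  p2 = a.(rec X. (a.X)\{a} + (a.0 + 0\{b,c} + 0) + c.a.X\{a,b})\{a,b} ⊢ -a-> p3
  p3 = (rec X. (a.X)\{a} + (a.0 + 0\{b,c} + 0) + c.a.X\{a,b})\{a,b} ⊢ -c-> p4
  p4 = (a.(rec X. (a.X)\{a} + (a.0 + 0\{b,c} + 0) + c.a.X\{a,b})\{a,b})\{a,b} ⊢ ∅
Reachable graph of Q (5 states):
  q0 = rec X. (a.X)\{a} + (a.0 + 0\{b,c}) + c.a.X\{a,b} ⊢ -a-> q1, -c-> q2
  q1 = 0 ⊢ ∅
  q2 = a.(rec X. (a.X)\{a} + (a.0 + 0\{b,c}) + c.a.X\{a,b})\{a,b} ⊢ -a-> q3
  q3 = (rec X. (a.X)\{a} + (a.0 + 0\{b,c}) + c.a.X\{a,b})\{a,b} ⊢ -c-> q4
  q4 = (a.(rec X. (a.X)\{a} + (a.0 + 0\{b,c}) + c.a.X\{a,b})\{a,b})\{a,b} ⊢ ∅
Bisimilarity quotient blocks:
  B0 = {p0, q0}
  B1 = {p1, p4, q1, q4}
  B2 = {p2, q2}
  B3 = {p3, q3}
p0 ∈ B0, q0 ∈ B0 → same block

bisimilar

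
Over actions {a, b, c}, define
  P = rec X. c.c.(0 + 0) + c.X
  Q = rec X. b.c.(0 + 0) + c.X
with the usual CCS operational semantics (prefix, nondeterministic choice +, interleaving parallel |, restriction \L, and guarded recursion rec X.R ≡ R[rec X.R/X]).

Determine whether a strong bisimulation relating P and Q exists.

NO

LTS(P): 3 reachable states
  p0 = rec X. c.c.(0 + 0) + c.X has moves ··c··> p0, ··c··> p1
  p1 = c.(0 + 0) has moves ··c··> p2
  p2 = 0 + 0 has moves ·
LTS(Q): 3 reachable states
  q0 = rec X. b.c.(0 + 0) + c.X has moves ··b··> q1, ··c··> q0
  q1 = c.(0 + 0) has moves ··c··> q2
  q2 = 0 + 0 has moves ·
Partition-refinement fixed point:
  B0 = {p0}
  B1 = {p1, q1}
  B2 = {p2, q2}
  B3 = {q0}
p0 ∈ B0, q0 ∈ B3 → different blocks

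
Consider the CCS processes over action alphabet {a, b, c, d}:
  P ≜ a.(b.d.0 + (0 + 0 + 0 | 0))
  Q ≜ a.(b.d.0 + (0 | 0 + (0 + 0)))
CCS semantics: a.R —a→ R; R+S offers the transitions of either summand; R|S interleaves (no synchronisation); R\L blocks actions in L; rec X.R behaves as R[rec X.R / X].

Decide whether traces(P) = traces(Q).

Reachable graph of P (4 states):
  u0 = a.(b.d.0 + (0 + 0 + 0 | 0)) | --a--▸ u1
  u1 = b.d.0 + (0 + 0 + 0 | 0) | --b--▸ u2
  u2 = d.0 | --d--▸ u3
  u3 = 0 | ∅
Reachable graph of Q (4 states):
  v0 = a.(b.d.0 + (0 | 0 + (0 + 0))) | --a--▸ v1
  v1 = b.d.0 + (0 | 0 + (0 + 0)) | --b--▸ v2
  v2 = d.0 | --d--▸ v3
  v3 = 0 | ∅
Coarsest stable partition (strong bisimilarity classes):
  B0 = {u0, v0}
  B1 = {u1, v1}
  B2 = {u2, v2}
  B3 = {u3, v3}
u0 ∈ B0, v0 ∈ B0 → same block
Bisimilar ⇒ trace-equivalent.

traces(P) = traces(Q)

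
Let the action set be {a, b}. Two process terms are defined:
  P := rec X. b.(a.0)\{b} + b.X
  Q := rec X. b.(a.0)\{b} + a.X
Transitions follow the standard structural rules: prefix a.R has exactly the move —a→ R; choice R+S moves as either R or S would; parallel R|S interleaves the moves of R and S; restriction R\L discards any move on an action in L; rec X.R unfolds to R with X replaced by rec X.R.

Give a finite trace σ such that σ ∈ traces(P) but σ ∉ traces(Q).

Reachable graph of P (3 states):
  m0 = rec X. b.(a.0)\{b} + b.X has moves ··b··> m0, ··b··> m1
  m1 = (a.0)\{b} has moves ··a··> m2
  m2 = 0\{b} has moves deadlocked
Reachable graph of Q (3 states):
  n0 = rec X. b.(a.0)\{b} + a.X has moves ··a··> n0, ··b··> n1
  n1 = (a.0)\{b} has moves ··a··> n2
  n2 = 0\{b} has moves deadlocked
Trace ⟨bb⟩ through P, begin at {m0}:
  after b @ step 1: {m0, m1}
  after b @ step 2: {m0, m1}
  ✓ P
Trace ⟨bb⟩ through Q, begin at {n0}:
  after b @ step 1: {n1}
  after b @ step 2: ∅ (Q stuck)

bb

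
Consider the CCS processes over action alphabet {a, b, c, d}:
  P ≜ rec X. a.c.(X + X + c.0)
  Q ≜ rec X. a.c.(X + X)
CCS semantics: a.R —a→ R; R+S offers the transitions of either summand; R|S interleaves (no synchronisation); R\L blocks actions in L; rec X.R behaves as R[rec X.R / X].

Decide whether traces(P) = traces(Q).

P's transition system — 4 states:
  s0 = rec X. a.c.(X + X + c.0) → --a--▸ s1
  s1 = c.((rec X. a.c.(X + X + c.0)) + (rec X. a.c.(X + X + c.0)) + c.0) → --c--▸ s2
  s2 = (rec X. a.c.(X + X + c.0)) + (rec X. a.c.(X + X + c.0)) + c.0 → --a--▸ s1, --c--▸ s3
  s3 = 0 → stopped
Q's transition system — 3 states:
  t0 = rec X. a.c.(X + X) → --a--▸ t1
  t1 = c.((rec X. a.c.(X + X)) + (rec X. a.c.(X + X))) → --c--▸ t2
  t2 = (rec X. a.c.(X + X)) + (rec X. a.c.(X + X)) → --a--▸ t1
Trace ⟨acc⟩ through P, begin at {s0}:
  step 1 (a): {s1}
  step 2 (c): {s2}
  step 3 (c): {s3}
  P completes σ.
Trace ⟨acc⟩ through Q, begin at {t0}:
  step 1 (a): {t1}
  step 2 (c): {t2}
  step 3 (c): ∅  — Q cannot continue

traces(P) ≠ traces(Q) — witness ⟨acc⟩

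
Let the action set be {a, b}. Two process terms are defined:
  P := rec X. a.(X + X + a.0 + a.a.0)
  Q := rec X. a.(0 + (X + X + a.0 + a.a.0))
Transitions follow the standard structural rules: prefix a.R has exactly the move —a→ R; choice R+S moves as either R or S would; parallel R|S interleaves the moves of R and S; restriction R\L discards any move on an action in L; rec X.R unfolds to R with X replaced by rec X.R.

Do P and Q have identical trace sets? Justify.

traces(P) = traces(Q)

Reachable graph of P (4 states):
  u0 = rec X. a.(X + X + a.0 + a.a.0) | --a--▸ u1
  u1 = (rec X. a.(X + X + a.0 + a.a.0)) + (rec X. a.(X + X + a.0 + a.a.0)) + a.0 + a.a.0 | --a--▸ u1, --a--▸ u2, --a--▸ u3
  u2 = 0 | ·
  u3 = a.0 | --a--▸ u2
Reachable graph of Q (4 states):
  v0 = rec X. a.(0 + (X + X + a.0 + a.a.0)) | --a--▸ v1
  v1 = 0 + ((rec X. a.(0 + (X + X + a.0 + a.a.0))) + (rec X. a.(0 + (X + X + a.0 + a.a.0))) + a.0 + a.a.0) | --a--▸ v1, --a--▸ v2, --a--▸ v3
  v2 = 0 | ·
  v3 = a.0 | --a--▸ v2
Partition-refinement fixed point:
  B0 = {u0, v0}
  B1 = {u1, v1}
  B2 = {u2, v2}
  B3 = {u3, v3}
u0 ∈ B0, v0 ∈ B0 → same block
Bisimilar ⇒ trace-equivalent.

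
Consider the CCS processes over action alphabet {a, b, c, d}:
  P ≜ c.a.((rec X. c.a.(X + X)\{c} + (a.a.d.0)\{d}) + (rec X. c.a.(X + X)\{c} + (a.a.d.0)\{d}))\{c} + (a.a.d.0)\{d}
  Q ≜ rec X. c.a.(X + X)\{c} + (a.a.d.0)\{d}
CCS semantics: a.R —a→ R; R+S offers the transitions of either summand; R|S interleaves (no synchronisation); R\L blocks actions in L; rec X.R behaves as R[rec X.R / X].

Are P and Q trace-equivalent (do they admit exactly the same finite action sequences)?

traces(P) = traces(Q)

LTS(P): 7 reachable states
  s0 = c.a.((rec X. c.a.(X + X)\{c} + (a.a.d.0)\{d}) + (rec X. c.a.(X + X)\{c} + (a.a.d.0)\{d}))\{c} + (a.a.d.0)\{d} ⊢ =a=> s1, =c=> s2
  s1 = (a.d.0)\{d} ⊢ =a=> s3
  s2 = a.((rec X. c.a.(X + X)\{c} + (a.a.d.0)\{d}) + (rec X. c.a.(X + X)\{c} + (a.a.d.0)\{d}))\{c} ⊢ =a=> s4
  s3 = (d.0)\{d} ⊢ ∅
  s4 = ((rec X. c.a.(X + X)\{c} + (a.a.d.0)\{d}) + (rec X. c.a.(X + X)\{c} + (a.a.d.0)\{d}))\{c} ⊢ =a=> s5
  s5 = (a.d.0)\{d}\{c} ⊢ =a=> s6
  s6 = (d.0)\{d}\{c} ⊢ ∅
LTS(Q): 7 reachable states
  t0 = rec X. c.a.(X + X)\{c} + (a.a.d.0)\{d} ⊢ =a=> t1, =c=> t2
  t1 = (a.d.0)\{d} ⊢ =a=> t3
  t2 = a.((rec X. c.a.(X + X)\{c} + (a.a.d.0)\{d}) + (rec X. c.a.(X + X)\{c} + (a.a.d.0)\{d}))\{c} ⊢ =a=> t4
  t3 = (d.0)\{d} ⊢ ∅
  t4 = ((rec X. c.a.(X + X)\{c} + (a.a.d.0)\{d}) + (rec X. c.a.(X + X)\{c} + (a.a.d.0)\{d}))\{c} ⊢ =a=> t5
  t5 = (a.d.0)\{d}\{c} ⊢ =a=> t6
  t6 = (d.0)\{d}\{c} ⊢ ∅
Bisimilarity quotient blocks:
  B0 = {s0, t0}
  B1 = {s2, t2}
  B2 = {s4, t4}
  B3 = {s1, s5, t1, t5}
  B4 = {s3, s6, t3, t6}
s0 ∈ B0, t0 ∈ B0 → same block
Bisimilar ⇒ trace-equivalent.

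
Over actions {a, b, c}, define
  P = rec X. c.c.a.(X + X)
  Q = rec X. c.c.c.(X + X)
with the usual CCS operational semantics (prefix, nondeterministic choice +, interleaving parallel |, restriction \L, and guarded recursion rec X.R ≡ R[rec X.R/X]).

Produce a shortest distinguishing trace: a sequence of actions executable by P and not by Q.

P's transition system — 4 states:
  s0 = rec X. c.c.a.(X + X) :: -c-> s1
  s1 = c.a.((rec X. c.c.a.(X + X)) + (rec X. c.c.a.(X + X))) :: -c-> s2
  s2 = a.((rec X. c.c.a.(X + X)) + (rec X. c.c.a.(X + X))) :: -a-> s3
  s3 = (rec X. c.c.a.(X + X)) + (rec X. c.c.a.(X + X)) :: -c-> s1
Q's transition system — 4 states:
  t0 = rec X. c.c.c.(X + X) :: -c-> t1
  t1 = c.c.((rec X. c.c.c.(X + X)) + (rec X. c.c.c.(X + X))) :: -c-> t2
  t2 = c.((rec X. c.c.c.(X + X)) + (rec X. c.c.c.(X + X))) :: -c-> t3
  t3 = (rec X. c.c.c.(X + X)) + (rec X. c.c.c.(X + X)) :: -c-> t1
Run σ = ⟨cca⟩ on P: start {s0}
  after c @ step 1: {s1}
  after c @ step 2: {s2}
  after a @ step 3: {s3}
  P completes σ.
Run σ = ⟨cca⟩ on Q: start {t0}
  after c @ step 1: {t1}
  after c @ step 2: {t2}
  after a @ step 3: no successor for Q

cca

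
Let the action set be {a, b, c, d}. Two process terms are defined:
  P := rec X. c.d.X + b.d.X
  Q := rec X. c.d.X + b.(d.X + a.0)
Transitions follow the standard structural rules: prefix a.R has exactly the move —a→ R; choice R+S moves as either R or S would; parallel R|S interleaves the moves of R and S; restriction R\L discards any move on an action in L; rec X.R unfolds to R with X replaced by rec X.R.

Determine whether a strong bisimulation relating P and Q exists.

P ≁ Q

P's transition system — 2 states:
  s0 = rec X. c.d.X + b.d.X → =b=> s1, =c=> s1
  s1 = d.(rec X. c.d.X + b.d.X) → =d=> s0
Q's transition system — 4 states:
  t0 = rec X. c.d.X + b.(d.X + a.0) → =b=> t1, =c=> t2
  t1 = d.(rec X. c.d.X + b.(d.X + a.0)) + a.0 → =a=> t3, =d=> t0
  t2 = d.(rec X. c.d.X + b.(d.X + a.0)) → =d=> t0
  t3 = 0 → deadlocked
Bisimilarity quotient blocks:
  B0 = {s0}
  B1 = {s1}
  B2 = {t0}
  B3 = {t1}
  B4 = {t3}
  B5 = {t2}
s0 ∈ B0, t0 ∈ B2 → different blocks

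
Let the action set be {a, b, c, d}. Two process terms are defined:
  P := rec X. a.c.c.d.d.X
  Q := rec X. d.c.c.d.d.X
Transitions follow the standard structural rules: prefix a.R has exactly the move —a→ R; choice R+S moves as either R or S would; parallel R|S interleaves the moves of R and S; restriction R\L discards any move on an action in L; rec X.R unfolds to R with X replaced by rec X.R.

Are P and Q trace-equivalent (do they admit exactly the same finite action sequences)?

Reachable graph of P (5 states):
  m0 = rec X. a.c.c.d.d.X has moves -a-> m1
  m1 = c.c.d.d.(rec X. a.c.c.d.d.X) has moves -c-> m2
  m2 = c.d.d.(rec X. a.c.c.d.d.X) has moves -c-> m3
  m3 = d.d.(rec X. a.c.c.d.d.X) has moves -d-> m4
  m4 = d.(rec X. a.c.c.d.d.X) has moves -d-> m0
Reachable graph of Q (5 states):
  n0 = rec X. d.c.c.d.d.X has moves -d-> n1
  n1 = c.c.d.d.(rec X. d.c.c.d.d.X) has moves -c-> n2
  n2 = c.d.d.(rec X. d.c.c.d.d.X) has moves -c-> n3
  n3 = d.d.(rec X. d.c.c.d.d.X) has moves -d-> n4
  n4 = d.(rec X. d.c.c.d.d.X) has moves -d-> n0
Run σ = ⟨a⟩ on P: start {m0}
  after a @ step 1: {m1}
  — P admits the full trace.
Run σ = ⟨a⟩ on Q: start {n0}
  after a @ step 1: ∅ (Q stuck)

NO — witness ⟨a⟩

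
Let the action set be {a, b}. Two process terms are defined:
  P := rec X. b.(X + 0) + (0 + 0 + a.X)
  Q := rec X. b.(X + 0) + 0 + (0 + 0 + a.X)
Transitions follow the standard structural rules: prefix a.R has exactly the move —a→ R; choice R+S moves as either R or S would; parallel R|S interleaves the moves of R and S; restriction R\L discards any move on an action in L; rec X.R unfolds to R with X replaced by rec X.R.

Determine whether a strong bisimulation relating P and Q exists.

bisimilar

LTS(P): 2 reachable states
  m0 = rec X. b.(X + 0) + (0 + 0 + a.X) ⊢ -a-> m0, -b-> m1
  m1 = (rec X. b.(X + 0) + (0 + 0 + a.X)) + 0 ⊢ -a-> m0, -b-> m1
LTS(Q): 2 reachable states
  n0 = rec X. b.(X + 0) + 0 + (0 + 0 + a.X) ⊢ -a-> n0, -b-> n1
  n1 = (rec X. b.(X + 0) + 0 + (0 + 0 + a.X)) + 0 ⊢ -a-> n0, -b-> n1
Partition-refinement fixed point:
  B0 = {m0, m1, n0, n1}
m0 ∈ B0, n0 ∈ B0 → same block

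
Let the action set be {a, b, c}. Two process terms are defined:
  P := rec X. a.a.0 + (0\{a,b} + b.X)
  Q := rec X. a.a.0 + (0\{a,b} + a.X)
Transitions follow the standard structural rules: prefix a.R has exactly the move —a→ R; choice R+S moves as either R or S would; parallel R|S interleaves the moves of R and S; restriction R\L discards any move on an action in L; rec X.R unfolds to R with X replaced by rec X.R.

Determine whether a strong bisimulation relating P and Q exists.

P's transition system — 3 states:
  m0 = rec X. a.a.0 + (0\{a,b} + b.X) :: =a=> m1, =b=> m0
  m1 = a.0 :: =a=> m2
  m2 = 0 :: (no moves)
Q's transition system — 3 states:
  n0 = rec X. a.a.0 + (0\{a,b} + a.X) :: =a=> n0, =a=> n1
  n1 = a.0 :: =a=> n2
  n2 = 0 :: (no moves)
Partition-refinement fixed point:
  B0 = {m0}
  B1 = {m1, n1}
  B2 = {m2, n2}
  B3 = {n0}
m0 ∈ B0, n0 ∈ B3 → different blocks

NO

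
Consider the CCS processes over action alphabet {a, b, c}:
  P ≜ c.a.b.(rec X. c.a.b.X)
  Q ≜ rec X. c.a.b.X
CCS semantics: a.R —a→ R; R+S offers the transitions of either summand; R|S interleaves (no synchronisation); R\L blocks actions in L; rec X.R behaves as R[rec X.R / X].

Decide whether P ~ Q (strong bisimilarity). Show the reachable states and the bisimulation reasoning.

YES

P's transition system — 4 states:
  s0 = c.a.b.(rec X. c.a.b.X) has moves --c--▸ s1
  s1 = a.b.(rec X. c.a.b.X) has moves --a--▸ s2
  s2 = b.(rec X. c.a.b.X) has moves --b--▸ s3
  s3 = rec X. c.a.b.X has moves --c--▸ s1
Q's transition system — 3 states:
  t0 = rec X. c.a.b.X has moves --c--▸ t1
  t1 = a.b.(rec X. c.a.b.X) has moves --a--▸ t2
  t2 = b.(rec X. c.a.b.X) has moves --b--▸ t0
Coarsest stable partition (strong bisimilarity classes):
  B0 = {s0, s3, t0}
  B1 = {s1, t1}
  B2 = {s2, t2}
s0 ∈ B0, t0 ∈ B0 → same block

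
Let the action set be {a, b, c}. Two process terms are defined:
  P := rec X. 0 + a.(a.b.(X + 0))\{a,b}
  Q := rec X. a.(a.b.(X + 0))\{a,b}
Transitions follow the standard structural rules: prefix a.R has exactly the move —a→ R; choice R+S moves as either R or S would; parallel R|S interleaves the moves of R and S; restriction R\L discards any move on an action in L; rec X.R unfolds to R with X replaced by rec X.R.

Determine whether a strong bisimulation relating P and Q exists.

Reachable graph of P (2 states):
  s0 = rec X. 0 + a.(a.b.(X + 0))\{a,b} ⊢ —a→ s1
  s1 = (a.b.((rec X. 0 + a.(a.b.(X + 0))\{a,b}) + 0))\{a,b} ⊢ ·
Reachable graph of Q (2 states):
  t0 = rec X. a.(a.b.(X + 0))\{a,b} ⊢ —a→ t1
  t1 = (a.b.((rec X. a.(a.b.(X + 0))\{a,b}) + 0))\{a,b} ⊢ ·
Coarsest stable partition (strong bisimilarity classes):
  B0 = {s0, t0}
  B1 = {s1, t1}
s0 ∈ B0, t0 ∈ B0 → same block

YES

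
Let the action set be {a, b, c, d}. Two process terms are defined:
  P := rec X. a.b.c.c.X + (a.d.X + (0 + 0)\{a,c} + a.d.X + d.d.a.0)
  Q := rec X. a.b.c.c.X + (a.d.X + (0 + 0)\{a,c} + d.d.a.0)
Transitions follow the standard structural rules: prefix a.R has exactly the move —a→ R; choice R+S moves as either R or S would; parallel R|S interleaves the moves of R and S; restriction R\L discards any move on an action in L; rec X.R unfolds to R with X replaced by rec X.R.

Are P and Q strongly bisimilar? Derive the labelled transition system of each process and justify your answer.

Reachable graph of P (8 states):
  s0 = rec X. a.b.c.c.X + (a.d.X + (0 + 0)\{a,c} + a.d.X + d.d.a.0) | ··a··> s1, ··a··> s2, ··d··> s3
  s1 = b.c.c.(rec X. a.b.c.c.X + (a.d.X + (0 + 0)\{a,c} + a.d.X + d.d.a.0)) | ··b··> s4
  s2 = d.(rec X. a.b.c.c.X + (a.d.X + (0 + 0)\{a,c} + a.d.X + d.d.a.0)) | ··d··> s0
  s3 = d.a.0 | ··d··> s5
  s4 = c.c.(rec X. a.b.c.c.X + (a.d.X + (0 + 0)\{a,c} + a.d.X + d.d.a.0)) | ··c··> s6
  s5 = a.0 | ··a··> s7
  s6 = c.(rec X. a.b.c.c.X + (a.d.X + (0 + 0)\{a,c} + a.d.X + d.d.a.0)) | ··c··> s0
  s7 = 0 | stopped
Reachable graph of Q (8 states):
  t0 = rec X. a.b.c.c.X + (a.d.X + (0 + 0)\{a,c} + d.d.a.0) | ··a··> t1, ··a··> t2, ··d··> t3
  t1 = b.c.c.(rec X. a.b.c.c.X + (a.d.X + (0 + 0)\{a,c} + d.d.a.0)) | ··b··> t4
  t2 = d.(rec X. a.b.c.c.X + (a.d.X + (0 + 0)\{a,c} + d.d.a.0)) | ··d··> t0
  t3 = d.a.0 | ··d··> t5
  t4 = c.c.(rec X. a.b.c.c.X + (a.d.X + (0 + 0)\{a,c} + d.d.a.0)) | ··c··> t6
  t5 = a.0 | ··a··> t7
  t6 = c.(rec X. a.b.c.c.X + (a.d.X + (0 + 0)\{a,c} + d.d.a.0)) | ··c··> t0
  t7 = 0 | stopped
Bisimilarity quotient blocks:
  B0 = {s0, t0}
  B1 = {s3, t3}
  B2 = {s5, t5}
  B3 = {s7, t7}
  B4 = {s1, t1}
  B5 = {s4, t4}
  B6 = {s6, t6}
  B7 = {s2, t2}
s0 ∈ B0, t0 ∈ B0 → same block

P ~ Q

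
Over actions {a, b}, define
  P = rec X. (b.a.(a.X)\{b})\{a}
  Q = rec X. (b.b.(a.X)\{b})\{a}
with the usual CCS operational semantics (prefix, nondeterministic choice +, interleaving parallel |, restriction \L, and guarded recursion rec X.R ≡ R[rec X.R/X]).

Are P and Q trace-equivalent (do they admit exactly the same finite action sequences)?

P's transition system — 2 states:
  p0 = rec X. (b.a.(a.X)\{b})\{a} :: ··b··> p1
  p1 = (a.(a.(rec X. (b.a.(a.X)\{b})\{a}))\{b})\{a} :: (no moves)
Q's transition system — 3 states:
  q0 = rec X. (b.b.(a.X)\{b})\{a} :: ··b··> q1
  q1 = (b.(a.(rec X. (b.b.(a.X)\{b})\{a}))\{b})\{a} :: ··b··> q2
  q2 = (a.(rec X. (b.b.(a.X)\{b})\{a}))\{b}\{a} :: (no moves)
Run σ = ⟨bb⟩ on Q: start {q0}
  step 1 (b): {q1}
  step 2 (b): {q2}
  Q completes σ.
Run σ = ⟨bb⟩ on P: start {p0}
  step 1 (b): {p1}
  step 2 (b): ∅ (P stuck)

trace-distinct — witness ⟨bb⟩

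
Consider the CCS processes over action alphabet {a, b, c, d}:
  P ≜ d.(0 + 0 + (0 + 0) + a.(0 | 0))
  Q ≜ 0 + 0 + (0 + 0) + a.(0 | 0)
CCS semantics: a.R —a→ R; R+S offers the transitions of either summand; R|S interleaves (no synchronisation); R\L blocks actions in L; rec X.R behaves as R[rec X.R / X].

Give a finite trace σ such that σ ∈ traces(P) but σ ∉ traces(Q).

Reachable graph of P (3 states):
  p0 = d.(0 + 0 + (0 + 0) + a.(0 | 0)) ⊢ =d=> p1
  p1 = 0 + 0 + (0 + 0) + a.(0 | 0) ⊢ =a=> p2
  p2 = 0 | 0 ⊢ (no moves)
Reachable graph of Q (2 states):
  q0 = 0 + 0 + (0 + 0) + a.(0 | 0) ⊢ =a=> q1
  q1 = 0 | 0 ⊢ (no moves)
Trace ⟨d⟩ through P, begin at {p0}:
  step 1 (d): {p1}
  — P admits the full trace.
Trace ⟨d⟩ through Q, begin at {q0}:
  step 1 (d): ∅  — Q cannot continue

d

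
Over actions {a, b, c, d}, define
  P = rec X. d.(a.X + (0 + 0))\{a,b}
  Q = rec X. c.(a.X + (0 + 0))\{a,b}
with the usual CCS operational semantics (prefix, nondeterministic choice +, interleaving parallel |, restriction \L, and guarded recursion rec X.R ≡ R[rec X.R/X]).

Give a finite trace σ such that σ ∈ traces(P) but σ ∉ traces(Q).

d

Reachable graph of P (2 states):
  m0 = rec X. d.(a.X + (0 + 0))\{a,b} | =d=> m1
  m1 = (a.(rec X. d.(a.X + (0 + 0))\{a,b}) + (0 + 0))\{a,b} | (no moves)
Reachable graph of Q (2 states):
  n0 = rec X. c.(a.X + (0 + 0))\{a,b} | =c=> n1
  n1 = (a.(rec X. c.(a.X + (0 + 0))\{a,b}) + (0 + 0))\{a,b} | (no moves)
Trace ⟨d⟩ through P, begin at {m0}:
  [1] d ⇒ {m1}
  P completes σ.
Trace ⟨d⟩ through Q, begin at {n0}:
  [1] d ⇒ ∅ (Q stuck)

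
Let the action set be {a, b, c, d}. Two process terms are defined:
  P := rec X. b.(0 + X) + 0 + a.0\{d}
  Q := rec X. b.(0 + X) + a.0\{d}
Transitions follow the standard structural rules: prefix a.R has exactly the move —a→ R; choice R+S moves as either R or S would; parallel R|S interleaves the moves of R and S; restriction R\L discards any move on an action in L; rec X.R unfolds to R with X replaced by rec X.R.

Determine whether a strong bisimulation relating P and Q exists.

P ~ Q

LTS(P): 3 reachable states
  p0 = rec X. b.(0 + X) + 0 + a.0\{d} ⊢ ··a··> p1, ··b··> p2
  p1 = 0\{d} ⊢ ∅
  p2 = 0 + (rec X. b.(0 + X) + 0 + a.0\{d}) ⊢ ··a··> p1, ··b··> p2
LTS(Q): 3 reachable states
  q0 = rec X. b.(0 + X) + a.0\{d} ⊢ ··a··> q1, ··b··> q2
  q1 = 0\{d} ⊢ ∅
  q2 = 0 + (rec X. b.(0 + X) + a.0\{d}) ⊢ ··a··> q1, ··b··> q2
Bisimilarity quotient blocks:
  B0 = {p0, p2, q0, q2}
  B1 = {p1, q1}
p0 ∈ B0, q0 ∈ B0 → same block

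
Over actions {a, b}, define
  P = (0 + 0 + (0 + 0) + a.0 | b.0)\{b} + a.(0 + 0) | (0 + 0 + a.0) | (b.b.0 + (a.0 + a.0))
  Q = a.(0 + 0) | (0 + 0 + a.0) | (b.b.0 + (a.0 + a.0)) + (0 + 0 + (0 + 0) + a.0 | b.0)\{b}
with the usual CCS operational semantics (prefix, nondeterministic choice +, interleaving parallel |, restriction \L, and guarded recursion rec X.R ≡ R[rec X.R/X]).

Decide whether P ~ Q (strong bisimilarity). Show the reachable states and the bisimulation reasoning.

bisimilar

LTS(P): 13 reachable states
  u0 = (0 + 0 + (0 + 0) + a.0 | b.0)\{b} + a.(0 + 0) | (0 + 0 + a.0) | (b.b.0 + (a.0 + a.0)) has moves ··a··> u1, ··a··> u2, ··a··> u3, ··a··> u4, ··b··> u5
  u1 = (0 + 0) | (0 + 0 + a.0) | (b.b.0 + (a.0 + a.0)) has moves ··a··> u6, ··a··> u7, ··b··> u8
  u2 = (0 | b.0)\{b} has moves ∅
  u3 = a.(0 + 0) | (0 + 0 + a.0) | 0 has moves ··a··> u6, ··a··> u9
  u4 = a.(0 + 0) | 0 | (b.b.0 + (a.0 + a.0)) has moves ··a··> u7, ··a··> u9, ··b··> u10
  u5 = a.(0 + 0) | (0 + 0 + a.0) | b.0 has moves ··a··> u10, ··a··> u8, ··b··> u3
  u6 = (0 + 0) | (0 + 0 + a.0) | 0 has moves ··a··> u11
  u7 = (0 + 0) | 0 | (b.b.0 + (a.0 + a.0)) has moves ··a··> u11, ··b··> u12
  u8 = (0 + 0) | (0 + 0 + a.0) | b.0 has moves ··a··> u12, ··b··> u6
  u9 = a.(0 + 0) | 0 | 0 has moves ··a··> u11
  u10 = a.(0 + 0) | 0 | b.0 has moves ··a··> u12, ··b··> u9
  u11 = (0 + 0) | 0 | 0 has moves ∅
  u12 = (0 + 0) | 0 | b.0 has moves ··b··> u11
LTS(Q): 13 reachable states
  v0 = a.(0 + 0) | (0 + 0 + a.0) | (b.b.0 + (a.0 + a.0)) + (0 + 0 + (0 + 0) + a.0 | b.0)\{b} has moves ··a··> v1, ··a··> v2, ··a··> v3, ··a··> v4, ··b··> v5
  v1 = (0 + 0) | (0 + 0 + a.0) | (b.b.0 + (a.0 + a.0)) has moves ··a··> v6, ··a··> v7, ··b··> v8
  v2 = (0 | b.0)\{b} has moves ∅
  v3 = a.(0 + 0) | (0 + 0 + a.0) | 0 has moves ··a··> v6, ··a··> v9
  v4 = a.(0 + 0) | 0 | (b.b.0 + (a.0 + a.0)) has moves ··a··> v7, ··a··> v9, ··b··> v10
  v5 = a.(0 + 0) | (0 + 0 + a.0) | b.0 has moves ··a··> v10, ··a··> v8, ··b··> v3
  v6 = (0 + 0) | (0 + 0 + a.0) | 0 has moves ··a··> v11
  v7 = (0 + 0) | 0 | (b.b.0 + (a.0 + a.0)) has moves ··a··> v11, ··b··> v12
  v8 = (0 + 0) | (0 + 0 + a.0) | b.0 has moves ··a··> v12, ··b··> v6
  v9 = a.(0 + 0) | 0 | 0 has moves ··a··> v11
  v10 = a.(0 + 0) | 0 | b.0 has moves ··a··> v12, ··b··> v9
  v11 = (0 + 0) | 0 | 0 has moves ∅
  v12 = (0 + 0) | 0 | b.0 has moves ··b··> v11
Partition-refinement fixed point:
  B0 = {u0, v0}
  B1 = {u5, v5}
  B2 = {u10, u8, v10, v8}
  B3 = {u12, v12}
  B4 = {u11, u2, v11, v2}
  B5 = {u6, u9, v6, v9}
  B6 = {u3, v3}
  B7 = {u1, u4, v1, v4}
  B8 = {u7, v7}
u0 ∈ B0, v0 ∈ B0 → same block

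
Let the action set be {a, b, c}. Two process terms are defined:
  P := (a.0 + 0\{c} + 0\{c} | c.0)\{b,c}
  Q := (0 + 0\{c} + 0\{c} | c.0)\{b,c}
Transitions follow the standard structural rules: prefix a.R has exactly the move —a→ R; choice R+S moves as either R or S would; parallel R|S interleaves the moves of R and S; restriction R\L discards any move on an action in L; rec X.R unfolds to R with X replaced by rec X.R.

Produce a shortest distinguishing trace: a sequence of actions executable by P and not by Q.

LTS(P): 2 reachable states
  u0 = (a.0 + 0\{c} + 0\{c} | c.0)\{b,c} → ··a··> u1
  u1 = 0\{b,c} → ∅
LTS(Q): 1 reachable states
  v0 = (0 + 0\{c} + 0\{c} | c.0)\{b,c} → ∅
Executing a from P (initial set {u0}):
  step 1 (a): {u1}
  ✓ P
Executing a from Q (initial set {v0}):
  step 1 (a): ∅ (Q stuck)

a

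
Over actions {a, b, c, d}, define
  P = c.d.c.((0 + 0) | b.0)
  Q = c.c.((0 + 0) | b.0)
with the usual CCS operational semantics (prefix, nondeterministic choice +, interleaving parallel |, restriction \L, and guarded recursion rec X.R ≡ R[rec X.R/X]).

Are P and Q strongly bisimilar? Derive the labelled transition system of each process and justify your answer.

P ≁ Q

LTS(P): 5 reachable states
  m0 = c.d.c.((0 + 0) | b.0) → -c-> m1
  m1 = d.c.((0 + 0) | b.0) → -d-> m2
  m2 = c.((0 + 0) | b.0) → -c-> m3
  m3 = (0 + 0) | b.0 → -b-> m4
  m4 = (0 + 0) | 0 → (no moves)
LTS(Q): 4 reachable states
  n0 = c.c.((0 + 0) | b.0) → -c-> n1
  n1 = c.((0 + 0) | b.0) → -c-> n2
  n2 = (0 + 0) | b.0 → -b-> n3
  n3 = (0 + 0) | 0 → (no moves)
Partition-refinement fixed point:
  B0 = {m0}
  B1 = {m1}
  B2 = {m2, n1}
  B3 = {m3, n2}
  B4 = {m4, n3}
  B5 = {n0}
m0 ∈ B0, n0 ∈ B5 → different blocks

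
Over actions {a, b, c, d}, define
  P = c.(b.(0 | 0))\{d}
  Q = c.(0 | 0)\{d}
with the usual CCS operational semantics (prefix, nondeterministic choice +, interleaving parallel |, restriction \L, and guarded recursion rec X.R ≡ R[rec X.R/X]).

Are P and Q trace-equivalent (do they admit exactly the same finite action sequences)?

traces(P) ≠ traces(Q) — witness ⟨cb⟩

LTS(P): 3 reachable states
  s0 = c.(b.(0 | 0))\{d} | —c→ s1
  s1 = (b.(0 | 0))\{d} | —b→ s2
  s2 = (0 | 0)\{d} | ∅
LTS(Q): 2 reachable states
  t0 = c.(0 | 0)\{d} | —c→ t1
  t1 = (0 | 0)\{d} | ∅
Executing cb from P (initial set {s0}):
  [1] c ⇒ {s1}
  [2] b ⇒ {s2}
  ✓ P
Executing cb from Q (initial set {t0}):
  [1] c ⇒ {t1}
  [2] b ⇒ no successor for Q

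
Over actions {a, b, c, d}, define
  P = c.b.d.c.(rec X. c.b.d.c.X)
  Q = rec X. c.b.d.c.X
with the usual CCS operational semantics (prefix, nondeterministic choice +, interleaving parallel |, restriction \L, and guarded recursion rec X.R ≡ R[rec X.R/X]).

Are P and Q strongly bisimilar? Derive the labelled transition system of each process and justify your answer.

P ~ Q

LTS(P): 5 reachable states
  p0 = c.b.d.c.(rec X. c.b.d.c.X) → -c-> p1
  p1 = b.d.c.(rec X. c.b.d.c.X) → -b-> p2
  p2 = d.c.(rec X. c.b.d.c.X) → -d-> p3
  p3 = c.(rec X. c.b.d.c.X) → -c-> p4
  p4 = rec X. c.b.d.c.X → -c-> p1
LTS(Q): 4 reachable states
  q0 = rec X. c.b.d.c.X → -c-> q1
  q1 = b.d.c.(rec X. c.b.d.c.X) → -b-> q2
  q2 = d.c.(rec X. c.b.d.c.X) → -d-> q3
  q3 = c.(rec X. c.b.d.c.X) → -c-> q0
Bisimilarity quotient blocks:
  B0 = {p0, p4, q0}
  B1 = {p1, q1}
  B2 = {p2, q2}
  B3 = {p3, q3}
p0 ∈ B0, q0 ∈ B0 → same block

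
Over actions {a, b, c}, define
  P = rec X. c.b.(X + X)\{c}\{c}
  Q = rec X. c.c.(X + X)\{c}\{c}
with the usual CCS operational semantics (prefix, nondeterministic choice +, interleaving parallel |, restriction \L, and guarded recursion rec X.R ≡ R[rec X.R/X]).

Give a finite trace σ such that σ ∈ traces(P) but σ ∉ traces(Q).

P's transition system — 3 states:
  s0 = rec X. c.b.(X + X)\{c}\{c} :: =c=> s1
  s1 = b.((rec X. c.b.(X + X)\{c}\{c}) + (rec X. c.b.(X + X)\{c}\{c}))\{c}\{c} :: =b=> s2
  s2 = ((rec X. c.b.(X + X)\{c}\{c}) + (rec X. c.b.(X + X)\{c}\{c}))\{c}\{c} :: stopped
Q's transition system — 3 states:
  t0 = rec X. c.c.(X + X)\{c}\{c} :: =c=> t1
  t1 = c.((rec X. c.c.(X + X)\{c}\{c}) + (rec X. c.c.(X + X)\{c}\{c}))\{c}\{c} :: =c=> t2
  t2 = ((rec X. c.c.(X + X)\{c}\{c}) + (rec X. c.c.(X + X)\{c}\{c}))\{c}\{c} :: stopped
Run σ = ⟨cb⟩ on P: start {s0}
  step 1 (c): {s1}
  step 2 (b): {s2}
  — P admits the full trace.
Run σ = ⟨cb⟩ on Q: start {t0}
  step 1 (c): {t1}
  step 2 (b): no successor for Q

cb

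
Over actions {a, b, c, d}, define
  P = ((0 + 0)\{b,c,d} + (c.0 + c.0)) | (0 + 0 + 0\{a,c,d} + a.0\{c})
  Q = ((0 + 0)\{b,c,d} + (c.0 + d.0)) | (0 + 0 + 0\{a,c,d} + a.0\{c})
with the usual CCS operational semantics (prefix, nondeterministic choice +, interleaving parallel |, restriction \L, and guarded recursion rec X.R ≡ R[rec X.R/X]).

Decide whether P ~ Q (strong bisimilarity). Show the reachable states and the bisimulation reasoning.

NO

Reachable graph of P (4 states):
  m0 = ((0 + 0)\{b,c,d} + (c.0 + c.0)) | (0 + 0 + 0\{a,c,d} + a.0\{c}) has moves —a→ m1, —c→ m2
  m1 = ((0 + 0)\{b,c,d} + (c.0 + c.0)) | 0\{c} has moves —c→ m3
  m2 = 0 | (0 + 0 + 0\{a,c,d} + a.0\{c}) has moves —a→ m3
  m3 = 0 | 0\{c} has moves stopped
Reachable graph of Q (4 states):
  n0 = ((0 + 0)\{b,c,d} + (c.0 + d.0)) | (0 + 0 + 0\{a,c,d} + a.0\{c}) has moves —a→ n1, —c→ n2, —d→ n2
  n1 = ((0 + 0)\{b,c,d} + (c.0 + d.0)) | 0\{c} has moves —c→ n3, —d→ n3
  n2 = 0 | (0 + 0 + 0\{a,c,d} + a.0\{c}) has moves —a→ n3
  n3 = 0 | 0\{c} has moves stopped
Partition-refinement fixed point:
  B0 = {m0}
  B1 = {m2, n2}
  B2 = {m3, n3}
  B3 = {m1}
  B4 = {n0}
  B5 = {n1}
m0 ∈ B0, n0 ∈ B4 → different blocks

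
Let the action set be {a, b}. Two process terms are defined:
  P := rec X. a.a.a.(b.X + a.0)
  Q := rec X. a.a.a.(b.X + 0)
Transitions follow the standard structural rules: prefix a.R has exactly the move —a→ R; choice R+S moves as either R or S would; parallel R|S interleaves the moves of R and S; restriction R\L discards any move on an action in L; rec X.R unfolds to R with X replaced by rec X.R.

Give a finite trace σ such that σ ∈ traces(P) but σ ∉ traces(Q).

P's transition system — 5 states:
  u0 = rec X. a.a.a.(b.X + a.0) ⊢ =a=> u1
  u1 = a.a.(b.(rec X. a.a.a.(b.X + a.0)) + a.0) ⊢ =a=> u2
  u2 = a.(b.(rec X. a.a.a.(b.X + a.0)) + a.0) ⊢ =a=> u3
  u3 = b.(rec X. a.a.a.(b.X + a.0)) + a.0 ⊢ =a=> u4, =b=> u0
  u4 = 0 ⊢ (no moves)
Q's transition system — 4 states:
  v0 = rec X. a.a.a.(b.X + 0) ⊢ =a=> v1
  v1 = a.a.(b.(rec X. a.a.a.(b.X + 0)) + 0) ⊢ =a=> v2
  v2 = a.(b.(rec X. a.a.a.(b.X + 0)) + 0) ⊢ =a=> v3
  v3 = b.(rec X. a.a.a.(b.X + 0)) + 0 ⊢ =b=> v0
Run σ = ⟨aaaa⟩ on P: start {u0}
  step 1 (a): {u1}
  step 2 (a): {u2}
  step 3 (a): {u3}
  step 4 (a): {u4}
  — P admits the full trace.
Run σ = ⟨aaaa⟩ on Q: start {v0}
  step 1 (a): {v1}
  step 2 (a): {v2}
  step 3 (a): {v3}
  step 4 (a): no successor for Q

aaaa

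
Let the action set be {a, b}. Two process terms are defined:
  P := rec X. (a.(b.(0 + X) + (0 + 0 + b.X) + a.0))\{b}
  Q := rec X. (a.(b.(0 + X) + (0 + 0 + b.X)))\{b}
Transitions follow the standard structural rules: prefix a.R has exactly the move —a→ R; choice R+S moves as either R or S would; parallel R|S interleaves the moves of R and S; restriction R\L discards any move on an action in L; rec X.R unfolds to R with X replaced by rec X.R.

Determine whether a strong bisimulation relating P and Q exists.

LTS(P): 3 reachable states
  m0 = rec X. (a.(b.(0 + X) + (0 + 0 + b.X) + a.0))\{b} | --a--▸ m1
  m1 = (b.(0 + (rec X. (a.(b.(0 + X) + (0 + 0 + b.X) + a.0))\{b})) + (0 + 0 + b.(rec X. (a.(b.(0 + X) + (0 + 0 + b.X) + a.0))\{b})) + a.0)\{b} | --a--▸ m2
  m2 = 0\{b} | deadlocked
LTS(Q): 2 reachable states
  n0 = rec X. (a.(b.(0 + X) + (0 + 0 + b.X)))\{b} | --a--▸ n1
  n1 = (b.(0 + (rec X. (a.(b.(0 + X) + (0 + 0 + b.X)))\{b})) + (0 + 0 + b.(rec X. (a.(b.(0 + X) + (0 + 0 + b.X)))\{b})))\{b} | deadlocked
Partition-refinement fixed point:
  B0 = {m0}
  B1 = {m1, n0}
  B2 = {m2, n1}
m0 ∈ B0, n0 ∈ B1 → different blocks

not bisimilar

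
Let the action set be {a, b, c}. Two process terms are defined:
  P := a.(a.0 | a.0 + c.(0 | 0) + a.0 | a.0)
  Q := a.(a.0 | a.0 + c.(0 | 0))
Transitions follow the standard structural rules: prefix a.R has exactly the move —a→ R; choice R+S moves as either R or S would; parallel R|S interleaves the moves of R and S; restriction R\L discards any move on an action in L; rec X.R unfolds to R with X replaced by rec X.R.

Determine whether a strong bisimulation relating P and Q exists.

bisimilar

P's transition system — 5 states:
  s0 = a.(a.0 | a.0 + c.(0 | 0) + a.0 | a.0) has moves --a--▸ s1
  s1 = a.0 | a.0 + c.(0 | 0) + a.0 | a.0 has moves --a--▸ s2, --a--▸ s3, --c--▸ s4
  s2 = 0 | a.0 has moves --a--▸ s4
  s3 = a.0 | 0 has moves --a--▸ s4
  s4 = 0 | 0 has moves stopped
Q's transition system — 5 states:
  t0 = a.(a.0 | a.0 + c.(0 | 0)) has moves --a--▸ t1
  t1 = a.0 | a.0 + c.(0 | 0) has moves --a--▸ t2, --a--▸ t3, --c--▸ t4
  t2 = 0 | a.0 has moves --a--▸ t4
  t3 = a.0 | 0 has moves --a--▸ t4
  t4 = 0 | 0 has moves stopped
Coarsest stable partition (strong bisimilarity classes):
  B0 = {s0, t0}
  B1 = {s1, t1}
  B2 = {s2, s3, t2, t3}
  B3 = {s4, t4}
s0 ∈ B0, t0 ∈ B0 → same block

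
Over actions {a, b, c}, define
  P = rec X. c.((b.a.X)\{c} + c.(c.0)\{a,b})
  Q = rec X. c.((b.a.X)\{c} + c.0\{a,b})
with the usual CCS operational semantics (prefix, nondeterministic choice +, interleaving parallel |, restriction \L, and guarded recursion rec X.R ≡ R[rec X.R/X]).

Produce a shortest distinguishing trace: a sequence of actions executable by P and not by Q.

ccc

Reachable graph of P (6 states):
  s0 = rec X. c.((b.a.X)\{c} + c.(c.0)\{a,b}) → --c--▸ s1
  s1 = (b.a.(rec X. c.((b.a.X)\{c} + c.(c.0)\{a,b})))\{c} + c.(c.0)\{a,b} → --b--▸ s2, --c--▸ s3
  s2 = (a.(rec X. c.((b.a.X)\{c} + c.(c.0)\{a,b})))\{c} → --a--▸ s4
  s3 = (c.0)\{a,b} → --c--▸ s5
  s4 = (rec X. c.((b.a.X)\{c} + c.(c.0)\{a,b}))\{c} → ∅
  s5 = 0\{a,b} → ∅
Reachable graph of Q (5 states):
  t0 = rec X. c.((b.a.X)\{c} + c.0\{a,b}) → --c--▸ t1
  t1 = (b.a.(rec X. c.((b.a.X)\{c} + c.0\{a,b})))\{c} + c.0\{a,b} → --b--▸ t2, --c--▸ t3
  t2 = (a.(rec X. c.((b.a.X)\{c} + c.0\{a,b})))\{c} → --a--▸ t4
  t3 = 0\{a,b} → ∅
  t4 = (rec X. c.((b.a.X)\{c} + c.0\{a,b}))\{c} → ∅
Run σ = ⟨ccc⟩ on P: start {s0}
  after c @ step 1: {s1}
  after c @ step 2: {s3}
  after c @ step 3: {s5}
  ✓ P
Run σ = ⟨ccc⟩ on Q: start {t0}
  after c @ step 1: {t1}
  after c @ step 2: {t3}
  after c @ step 3: no successor for Q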